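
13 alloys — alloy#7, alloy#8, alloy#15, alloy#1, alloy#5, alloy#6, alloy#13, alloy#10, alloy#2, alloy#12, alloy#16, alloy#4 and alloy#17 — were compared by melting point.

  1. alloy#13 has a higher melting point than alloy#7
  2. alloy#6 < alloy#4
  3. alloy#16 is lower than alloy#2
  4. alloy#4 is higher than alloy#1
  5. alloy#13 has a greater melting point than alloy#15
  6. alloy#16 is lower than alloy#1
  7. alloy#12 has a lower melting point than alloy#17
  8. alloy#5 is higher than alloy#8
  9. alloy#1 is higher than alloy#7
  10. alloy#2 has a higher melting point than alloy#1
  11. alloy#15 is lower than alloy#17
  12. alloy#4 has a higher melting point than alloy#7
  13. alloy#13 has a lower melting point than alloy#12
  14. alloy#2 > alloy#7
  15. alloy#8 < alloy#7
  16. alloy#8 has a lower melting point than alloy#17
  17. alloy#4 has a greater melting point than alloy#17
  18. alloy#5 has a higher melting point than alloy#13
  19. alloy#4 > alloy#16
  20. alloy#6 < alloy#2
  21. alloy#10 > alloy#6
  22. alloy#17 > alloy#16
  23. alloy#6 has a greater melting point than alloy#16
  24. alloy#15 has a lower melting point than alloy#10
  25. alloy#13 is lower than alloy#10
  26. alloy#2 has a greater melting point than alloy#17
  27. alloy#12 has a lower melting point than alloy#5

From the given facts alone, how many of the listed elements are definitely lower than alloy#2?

9

From alloy#2 the given relations immediately reach alloy#16, alloy#7, alloy#6, alloy#1, alloy#17.
From those, alloy#8, alloy#15, alloy#12 — 8 in total.
From those, alloy#13 — 9 in total.
No other element is forced below alloy#2 by the given relations, so the count is 9.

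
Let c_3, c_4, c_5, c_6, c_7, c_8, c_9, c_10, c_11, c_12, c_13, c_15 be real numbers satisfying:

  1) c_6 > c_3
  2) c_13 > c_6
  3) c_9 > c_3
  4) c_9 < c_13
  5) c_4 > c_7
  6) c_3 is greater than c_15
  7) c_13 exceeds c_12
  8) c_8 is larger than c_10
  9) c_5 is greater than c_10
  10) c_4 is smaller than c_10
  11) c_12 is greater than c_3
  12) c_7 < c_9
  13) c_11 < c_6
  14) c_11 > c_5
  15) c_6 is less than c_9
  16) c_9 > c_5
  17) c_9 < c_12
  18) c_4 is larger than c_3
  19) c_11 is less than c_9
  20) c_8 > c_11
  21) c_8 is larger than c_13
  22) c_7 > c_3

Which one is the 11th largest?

Chaining the given pairs: c_15 < c_3 < c_7 < c_4 < c_10 < c_5 < c_11 < c_6 < c_9 < c_12 < c_13 < c_8.
Counting 11 from the largest end gives c_3.

c_3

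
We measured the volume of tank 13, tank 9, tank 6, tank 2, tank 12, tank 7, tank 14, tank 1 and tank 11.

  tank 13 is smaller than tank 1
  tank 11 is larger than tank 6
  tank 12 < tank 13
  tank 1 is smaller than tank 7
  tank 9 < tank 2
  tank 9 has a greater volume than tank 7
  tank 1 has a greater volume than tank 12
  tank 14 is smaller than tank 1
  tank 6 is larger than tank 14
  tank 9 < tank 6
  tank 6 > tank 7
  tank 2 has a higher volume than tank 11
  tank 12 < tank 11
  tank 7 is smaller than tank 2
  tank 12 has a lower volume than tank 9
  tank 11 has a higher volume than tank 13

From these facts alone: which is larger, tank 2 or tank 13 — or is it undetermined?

tank 2

tank 13 < tank 1 and tank 1 < tank 7 give tank 13 < tank 7.
Then tank 7 < tank 9 extends the chain to tank 9.
With tank 9 < tank 6: tank 13 < tank 1 < tank 7 < tank 9 < tank 6.
With tank 6 < tank 11: tank 13 < tank 1 < tank 7 < tank 9 < tank 6 < tank 11.
With tank 11 < tank 2: tank 13 < tank 1 < tank 7 < tank 9 < tank 6 < tank 11 < tank 2.
So tank 2 is larger.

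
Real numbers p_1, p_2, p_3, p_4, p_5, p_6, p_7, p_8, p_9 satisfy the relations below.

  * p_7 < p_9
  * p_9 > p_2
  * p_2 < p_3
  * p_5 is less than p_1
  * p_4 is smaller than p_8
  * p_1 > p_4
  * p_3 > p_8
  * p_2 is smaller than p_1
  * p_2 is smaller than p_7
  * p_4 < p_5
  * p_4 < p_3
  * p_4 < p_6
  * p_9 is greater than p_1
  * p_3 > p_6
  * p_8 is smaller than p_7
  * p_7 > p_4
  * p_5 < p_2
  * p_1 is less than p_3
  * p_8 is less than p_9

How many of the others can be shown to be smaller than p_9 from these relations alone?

6

Directly below p_9: p_8, p_2, p_7, p_1.
One step further: p_4, p_5 (6 so far).
Nothing else is reachable below p_9; 6 in all.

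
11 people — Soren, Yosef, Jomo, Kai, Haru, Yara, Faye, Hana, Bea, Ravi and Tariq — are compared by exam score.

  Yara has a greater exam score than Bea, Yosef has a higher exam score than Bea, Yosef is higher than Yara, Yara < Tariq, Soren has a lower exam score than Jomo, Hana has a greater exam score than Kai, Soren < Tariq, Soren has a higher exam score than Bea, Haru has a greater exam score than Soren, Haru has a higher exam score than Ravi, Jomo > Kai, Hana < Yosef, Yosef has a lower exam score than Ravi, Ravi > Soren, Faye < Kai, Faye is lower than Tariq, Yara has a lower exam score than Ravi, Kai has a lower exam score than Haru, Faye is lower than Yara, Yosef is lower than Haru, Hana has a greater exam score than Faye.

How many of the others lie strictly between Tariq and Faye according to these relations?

Chaining upward from Faye reaches: Yara, Kai, Hana, Yosef, Jomo, Ravi, Haru.
Chaining downward from Tariq reaches: Bea, Yara, Soren.
Strictly between Faye and Tariq are those in both lists: Yara — 1 element.

1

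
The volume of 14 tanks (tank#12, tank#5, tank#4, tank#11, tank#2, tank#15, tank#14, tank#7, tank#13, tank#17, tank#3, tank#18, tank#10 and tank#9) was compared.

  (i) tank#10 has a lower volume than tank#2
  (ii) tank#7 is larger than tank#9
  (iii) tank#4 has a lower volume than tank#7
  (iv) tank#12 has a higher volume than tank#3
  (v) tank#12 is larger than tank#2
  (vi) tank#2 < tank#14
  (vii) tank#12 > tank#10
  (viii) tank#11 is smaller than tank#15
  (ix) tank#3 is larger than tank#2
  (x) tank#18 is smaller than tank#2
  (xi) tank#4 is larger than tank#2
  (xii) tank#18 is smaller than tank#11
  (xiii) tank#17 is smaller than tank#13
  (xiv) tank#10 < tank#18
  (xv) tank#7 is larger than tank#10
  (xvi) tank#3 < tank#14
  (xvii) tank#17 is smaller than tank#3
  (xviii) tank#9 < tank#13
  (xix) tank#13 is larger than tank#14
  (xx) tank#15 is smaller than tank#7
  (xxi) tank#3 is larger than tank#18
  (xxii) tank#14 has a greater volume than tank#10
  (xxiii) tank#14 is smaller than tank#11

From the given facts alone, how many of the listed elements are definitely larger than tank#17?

From tank#17 the given relations immediately reach tank#3, tank#13.
From those, tank#14, tank#12 — 4 in total.
From those, tank#11 — 5 in total.
From those, tank#15 — 6 in total.
From those, tank#7 — 7 in total.
No other element is forced above tank#17 by the given relations, so the count is 7.

7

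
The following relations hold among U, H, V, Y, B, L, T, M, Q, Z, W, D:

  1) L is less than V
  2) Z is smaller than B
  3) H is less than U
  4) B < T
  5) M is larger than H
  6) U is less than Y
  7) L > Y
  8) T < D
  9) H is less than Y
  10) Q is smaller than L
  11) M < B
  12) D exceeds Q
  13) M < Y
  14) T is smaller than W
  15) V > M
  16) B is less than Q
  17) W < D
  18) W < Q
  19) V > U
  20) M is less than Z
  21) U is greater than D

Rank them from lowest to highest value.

Nothing is placed below H, so it is least; from there H < M; M < Z; Z < B; B < T; T < W; W < Q; Q < D; D < U; U < Y; Y < L; L < V, each given directly.

H < M < Z < B < T < W < Q < D < U < Y < L < V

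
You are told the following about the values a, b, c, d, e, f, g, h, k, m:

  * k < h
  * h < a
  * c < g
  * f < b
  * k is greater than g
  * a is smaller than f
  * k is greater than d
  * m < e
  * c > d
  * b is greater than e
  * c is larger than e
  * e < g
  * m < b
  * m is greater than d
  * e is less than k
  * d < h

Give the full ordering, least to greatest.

Each adjacent pair is fixed by a given relation: d < m; m < e; e < c; c < g; g < k; k < h; h < a; a < f; f < b. Chaining them end to end gives the full order.

d < m < e < c < g < k < h < a < f < b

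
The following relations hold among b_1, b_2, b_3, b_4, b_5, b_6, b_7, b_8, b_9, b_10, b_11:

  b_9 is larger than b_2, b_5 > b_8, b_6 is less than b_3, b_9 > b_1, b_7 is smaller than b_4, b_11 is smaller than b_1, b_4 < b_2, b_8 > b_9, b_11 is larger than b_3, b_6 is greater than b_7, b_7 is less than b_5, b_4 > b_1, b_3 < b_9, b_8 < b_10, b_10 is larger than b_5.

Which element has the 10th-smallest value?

b_5

Piecing the relations together gives one ordering: b_7 < b_6 < b_3 < b_11 < b_1 < b_4 < b_2 < b_9 < b_8 < b_5 < b_10.
The 10th smallest is b_5.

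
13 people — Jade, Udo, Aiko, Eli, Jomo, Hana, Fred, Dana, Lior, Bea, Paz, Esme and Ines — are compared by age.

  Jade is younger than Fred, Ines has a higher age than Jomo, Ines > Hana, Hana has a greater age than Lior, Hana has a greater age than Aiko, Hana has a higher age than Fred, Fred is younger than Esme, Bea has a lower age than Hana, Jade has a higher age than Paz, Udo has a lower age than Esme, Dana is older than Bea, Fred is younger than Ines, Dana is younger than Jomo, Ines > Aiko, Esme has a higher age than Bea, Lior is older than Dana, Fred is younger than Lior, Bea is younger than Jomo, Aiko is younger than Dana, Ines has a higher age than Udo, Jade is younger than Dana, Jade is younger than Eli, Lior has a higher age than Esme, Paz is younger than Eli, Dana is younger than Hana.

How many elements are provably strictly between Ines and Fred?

The relations place Fred below Ines. An element lies strictly between them when it is forced above Fred and also forced below Ines.
Above Fred: {Esme, Lior, Hana}. Below Ines: {Bea, Udo, Aiko, Paz, Jade, Esme, Dana, Lior, Jomo, Hana}.
Intersection: {Esme, Lior, Hana} — 3.

3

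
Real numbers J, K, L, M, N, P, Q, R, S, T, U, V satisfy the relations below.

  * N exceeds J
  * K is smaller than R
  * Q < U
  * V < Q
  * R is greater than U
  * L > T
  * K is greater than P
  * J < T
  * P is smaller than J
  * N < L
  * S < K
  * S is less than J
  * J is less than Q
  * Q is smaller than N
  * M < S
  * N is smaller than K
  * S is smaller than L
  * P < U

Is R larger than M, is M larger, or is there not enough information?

M < S and S < J give M < J.
Then J < Q extends the chain to Q.
With Q < N: M < S < J < Q < N.
With N < K: M < S < J < Q < N < K.
Then K < R extends the chain to R.
So R is larger.

R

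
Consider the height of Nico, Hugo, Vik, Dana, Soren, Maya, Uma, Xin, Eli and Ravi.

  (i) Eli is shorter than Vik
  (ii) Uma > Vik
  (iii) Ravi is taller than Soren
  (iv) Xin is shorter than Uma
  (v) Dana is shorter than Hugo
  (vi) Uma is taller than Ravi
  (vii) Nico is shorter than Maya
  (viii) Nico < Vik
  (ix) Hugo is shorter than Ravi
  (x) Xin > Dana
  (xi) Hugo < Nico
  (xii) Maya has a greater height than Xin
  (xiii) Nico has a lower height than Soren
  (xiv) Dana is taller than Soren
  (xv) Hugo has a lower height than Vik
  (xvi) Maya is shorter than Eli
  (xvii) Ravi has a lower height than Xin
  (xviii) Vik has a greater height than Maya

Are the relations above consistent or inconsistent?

inconsistent

We have Hugo < Nico stated directly, yet also Nico < Soren < Dana < Hugo by chaining the others — so Nico < Hugo. Contradiction.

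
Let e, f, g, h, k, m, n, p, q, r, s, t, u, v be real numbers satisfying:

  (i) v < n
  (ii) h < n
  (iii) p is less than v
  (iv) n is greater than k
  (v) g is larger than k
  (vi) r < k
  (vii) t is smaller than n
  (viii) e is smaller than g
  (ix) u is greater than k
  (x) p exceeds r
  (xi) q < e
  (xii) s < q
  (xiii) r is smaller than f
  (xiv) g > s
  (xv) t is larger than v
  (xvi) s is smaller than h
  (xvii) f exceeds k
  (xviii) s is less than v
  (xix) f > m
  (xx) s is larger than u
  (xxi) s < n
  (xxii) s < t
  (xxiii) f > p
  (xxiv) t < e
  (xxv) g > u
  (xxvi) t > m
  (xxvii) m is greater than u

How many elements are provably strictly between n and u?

5

The relations place u below n. An element lies strictly between them when it is forced above u and also forced below n.
Above u: {m, s, q, h, f, v, t, e, g}. Below n: {r, p, k, m, s, h, v, t}.
Intersection: {m, s, h, v, t} — 5.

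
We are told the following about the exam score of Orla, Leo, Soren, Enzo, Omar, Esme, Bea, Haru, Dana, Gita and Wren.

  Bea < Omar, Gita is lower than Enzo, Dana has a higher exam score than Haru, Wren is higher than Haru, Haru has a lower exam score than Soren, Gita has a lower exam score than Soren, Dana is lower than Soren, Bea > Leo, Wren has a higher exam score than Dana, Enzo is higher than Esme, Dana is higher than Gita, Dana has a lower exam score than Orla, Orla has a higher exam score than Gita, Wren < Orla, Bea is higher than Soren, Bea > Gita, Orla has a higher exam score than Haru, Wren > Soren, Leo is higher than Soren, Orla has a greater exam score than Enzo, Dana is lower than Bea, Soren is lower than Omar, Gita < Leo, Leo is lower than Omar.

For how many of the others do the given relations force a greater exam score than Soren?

5

Directly above Soren: Wren, Leo, Bea, Omar.
One step further: Orla (5 so far).
Nothing else is reachable above Soren; 5 in all.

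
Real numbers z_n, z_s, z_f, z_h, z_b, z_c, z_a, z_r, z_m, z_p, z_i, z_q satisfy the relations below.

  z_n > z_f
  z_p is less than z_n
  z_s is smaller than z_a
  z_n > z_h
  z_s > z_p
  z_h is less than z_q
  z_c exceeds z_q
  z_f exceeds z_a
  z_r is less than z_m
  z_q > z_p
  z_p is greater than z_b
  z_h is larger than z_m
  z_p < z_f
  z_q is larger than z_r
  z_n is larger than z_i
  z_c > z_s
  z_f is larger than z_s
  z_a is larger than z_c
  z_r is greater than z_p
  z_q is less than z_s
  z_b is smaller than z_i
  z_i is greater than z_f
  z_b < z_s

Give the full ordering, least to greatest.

The consecutive links are each given: z_b < z_p; z_p < z_r; z_r < z_m; z_m < z_h; z_h < z_q; z_q < z_s; z_s < z_c; z_c < z_a; z_a < z_f; z_f < z_i; z_i < z_n.

z_b < z_p < z_r < z_m < z_h < z_q < z_s < z_c < z_a < z_f < z_i < z_n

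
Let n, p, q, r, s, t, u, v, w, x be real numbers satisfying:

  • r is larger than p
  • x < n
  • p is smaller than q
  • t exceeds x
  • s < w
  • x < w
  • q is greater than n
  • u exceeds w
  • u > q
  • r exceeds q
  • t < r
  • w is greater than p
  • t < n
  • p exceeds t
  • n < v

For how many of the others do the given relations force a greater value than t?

Directly above t: n, p, r.
One step further: q, w, v (6 so far).
One step further: u (7 so far).
No other element is forced above t by the given relations, so the count is 7.

7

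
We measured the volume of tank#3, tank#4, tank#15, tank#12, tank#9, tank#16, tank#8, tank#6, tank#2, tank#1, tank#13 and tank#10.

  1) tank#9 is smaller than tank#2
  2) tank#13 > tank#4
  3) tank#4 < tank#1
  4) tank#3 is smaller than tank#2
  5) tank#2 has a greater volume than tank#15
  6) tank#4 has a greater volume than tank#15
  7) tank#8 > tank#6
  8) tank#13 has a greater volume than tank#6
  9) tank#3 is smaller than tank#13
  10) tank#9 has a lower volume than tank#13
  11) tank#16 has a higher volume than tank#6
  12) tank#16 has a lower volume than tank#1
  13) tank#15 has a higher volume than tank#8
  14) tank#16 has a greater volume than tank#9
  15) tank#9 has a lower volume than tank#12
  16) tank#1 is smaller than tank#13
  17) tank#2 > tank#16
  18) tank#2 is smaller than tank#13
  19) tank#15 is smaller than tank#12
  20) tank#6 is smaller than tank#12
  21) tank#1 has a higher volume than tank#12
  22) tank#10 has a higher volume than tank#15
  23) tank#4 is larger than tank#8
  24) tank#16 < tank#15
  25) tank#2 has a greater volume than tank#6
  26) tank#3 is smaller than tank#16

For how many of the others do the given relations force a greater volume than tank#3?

8

From tank#3 the given relations immediately reach tank#16, tank#2, tank#13.
From those, tank#15, tank#1 — 5 in total.
From those, tank#12, tank#4, tank#10 — 8 in total.
Nothing else is reachable above tank#3; 8 in all.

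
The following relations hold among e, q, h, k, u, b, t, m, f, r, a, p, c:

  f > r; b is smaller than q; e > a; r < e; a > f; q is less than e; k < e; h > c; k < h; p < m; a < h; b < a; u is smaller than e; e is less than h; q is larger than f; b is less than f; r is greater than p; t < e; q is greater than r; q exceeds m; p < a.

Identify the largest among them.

Chaining downward from h: directly below it, k, c, a, e; then p, r, b, u, f, t, q; then m.
That covers every other element, and nothing is given above h, so h is the largest.

h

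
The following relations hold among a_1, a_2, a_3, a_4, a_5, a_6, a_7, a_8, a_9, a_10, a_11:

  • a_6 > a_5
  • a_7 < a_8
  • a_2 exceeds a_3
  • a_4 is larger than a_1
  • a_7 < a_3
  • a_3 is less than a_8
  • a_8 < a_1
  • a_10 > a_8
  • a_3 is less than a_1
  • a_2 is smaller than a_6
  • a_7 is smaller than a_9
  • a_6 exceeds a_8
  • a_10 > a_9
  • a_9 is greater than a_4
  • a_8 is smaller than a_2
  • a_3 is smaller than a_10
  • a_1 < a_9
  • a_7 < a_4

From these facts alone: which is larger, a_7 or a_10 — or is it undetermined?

a_10

a_7 < a_8 and a_8 < a_1 give a_7 < a_1.
Then a_1 < a_4 extends the chain to a_4.
Then a_4 < a_9 extends the chain to a_9.
Then a_9 < a_10 extends the chain to a_10.
So a_10 is larger.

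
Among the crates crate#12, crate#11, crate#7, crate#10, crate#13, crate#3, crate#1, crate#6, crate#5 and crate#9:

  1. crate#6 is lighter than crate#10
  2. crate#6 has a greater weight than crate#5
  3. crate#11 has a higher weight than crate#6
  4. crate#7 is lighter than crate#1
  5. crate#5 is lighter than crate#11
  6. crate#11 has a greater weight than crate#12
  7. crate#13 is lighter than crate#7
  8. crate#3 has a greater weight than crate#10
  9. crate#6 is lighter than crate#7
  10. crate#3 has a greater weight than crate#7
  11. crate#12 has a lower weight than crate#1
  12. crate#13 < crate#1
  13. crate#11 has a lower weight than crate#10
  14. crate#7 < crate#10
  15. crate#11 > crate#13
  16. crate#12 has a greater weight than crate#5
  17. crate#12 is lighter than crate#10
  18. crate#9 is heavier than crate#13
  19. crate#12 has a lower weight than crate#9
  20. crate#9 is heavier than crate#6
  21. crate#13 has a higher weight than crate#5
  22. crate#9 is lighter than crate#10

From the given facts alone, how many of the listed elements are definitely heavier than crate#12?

5

From crate#12 the given relations immediately reach crate#9, crate#1, crate#11, crate#10.
From those, crate#3 — 5 in total.
Nothing else is reachable above crate#12; 5 in all.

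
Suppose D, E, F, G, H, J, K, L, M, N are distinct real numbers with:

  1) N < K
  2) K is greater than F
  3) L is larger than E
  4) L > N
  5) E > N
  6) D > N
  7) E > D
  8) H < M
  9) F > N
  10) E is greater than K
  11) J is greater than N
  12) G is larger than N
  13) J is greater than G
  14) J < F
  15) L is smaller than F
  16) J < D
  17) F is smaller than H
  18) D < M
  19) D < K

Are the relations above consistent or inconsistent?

We have F < K stated directly, yet also K < E < L < F by chaining the others — so K < F. Contradiction.

inconsistent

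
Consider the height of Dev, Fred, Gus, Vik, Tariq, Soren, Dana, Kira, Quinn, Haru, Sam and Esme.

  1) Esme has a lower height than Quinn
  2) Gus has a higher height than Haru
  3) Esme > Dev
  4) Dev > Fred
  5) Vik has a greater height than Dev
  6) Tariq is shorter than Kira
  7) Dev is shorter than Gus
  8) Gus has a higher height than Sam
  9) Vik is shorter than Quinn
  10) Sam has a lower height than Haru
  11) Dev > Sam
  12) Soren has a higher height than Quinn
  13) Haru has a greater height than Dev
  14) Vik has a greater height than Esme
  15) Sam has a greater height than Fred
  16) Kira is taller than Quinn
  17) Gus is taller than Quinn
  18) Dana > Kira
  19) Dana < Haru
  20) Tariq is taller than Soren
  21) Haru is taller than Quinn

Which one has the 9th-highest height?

Esme

The consecutive relations fix a unique order: Fred < Sam < Dev < Esme < Vik < Quinn < Soren < Tariq < Kira < Dana < Haru < Gus.
Counting 9 from the largest end gives Esme.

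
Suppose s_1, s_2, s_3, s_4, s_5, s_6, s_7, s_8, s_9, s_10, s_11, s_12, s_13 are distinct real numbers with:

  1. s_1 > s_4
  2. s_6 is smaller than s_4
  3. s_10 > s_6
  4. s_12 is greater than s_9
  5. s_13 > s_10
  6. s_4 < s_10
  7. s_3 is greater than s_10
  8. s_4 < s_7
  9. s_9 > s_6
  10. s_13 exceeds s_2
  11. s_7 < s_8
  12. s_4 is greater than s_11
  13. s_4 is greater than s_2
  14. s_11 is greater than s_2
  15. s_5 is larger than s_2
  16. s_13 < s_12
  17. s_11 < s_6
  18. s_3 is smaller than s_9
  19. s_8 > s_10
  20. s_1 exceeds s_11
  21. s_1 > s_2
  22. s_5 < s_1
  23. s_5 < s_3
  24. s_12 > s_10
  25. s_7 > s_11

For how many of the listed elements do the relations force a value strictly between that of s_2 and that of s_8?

The relations place s_2 below s_8. An element lies strictly between them when it is forced above s_2 and also forced below s_8.
Above s_2: {s_11, s_6, s_5, s_4, s_10, s_13, s_3, s_9, s_1, s_7, s_12}. Below s_8: {s_11, s_6, s_4, s_10, s_7}.
Intersection: {s_11, s_6, s_4, s_10, s_7} — 5.

5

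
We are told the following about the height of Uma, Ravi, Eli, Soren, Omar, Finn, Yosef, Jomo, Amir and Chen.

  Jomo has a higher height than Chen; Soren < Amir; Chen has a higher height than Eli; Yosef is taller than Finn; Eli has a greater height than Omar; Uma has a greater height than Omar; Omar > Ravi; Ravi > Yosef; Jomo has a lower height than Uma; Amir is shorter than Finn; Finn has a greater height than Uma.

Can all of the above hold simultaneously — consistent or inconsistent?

inconsistent

Chaining the given relations yields Finn < Yosef < Ravi < Omar < Eli < Chen < Jomo < Uma, so Finn < Uma. But one relation states Uma < Finn. These cannot both hold.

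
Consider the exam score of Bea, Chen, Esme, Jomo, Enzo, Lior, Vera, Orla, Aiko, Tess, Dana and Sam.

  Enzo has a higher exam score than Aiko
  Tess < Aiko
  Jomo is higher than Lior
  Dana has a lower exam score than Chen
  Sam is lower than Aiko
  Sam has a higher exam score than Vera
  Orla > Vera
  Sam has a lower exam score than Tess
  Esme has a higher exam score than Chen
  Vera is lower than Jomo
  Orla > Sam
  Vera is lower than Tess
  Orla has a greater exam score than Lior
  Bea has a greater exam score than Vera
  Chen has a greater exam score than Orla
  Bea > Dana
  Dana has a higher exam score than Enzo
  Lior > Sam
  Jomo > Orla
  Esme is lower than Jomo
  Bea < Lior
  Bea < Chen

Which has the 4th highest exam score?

Orla

The consecutive relations fix a unique order: Vera < Sam < Tess < Aiko < Enzo < Dana < Bea < Lior < Orla < Chen < Esme < Jomo.
Counting 4 from the largest end gives Orla.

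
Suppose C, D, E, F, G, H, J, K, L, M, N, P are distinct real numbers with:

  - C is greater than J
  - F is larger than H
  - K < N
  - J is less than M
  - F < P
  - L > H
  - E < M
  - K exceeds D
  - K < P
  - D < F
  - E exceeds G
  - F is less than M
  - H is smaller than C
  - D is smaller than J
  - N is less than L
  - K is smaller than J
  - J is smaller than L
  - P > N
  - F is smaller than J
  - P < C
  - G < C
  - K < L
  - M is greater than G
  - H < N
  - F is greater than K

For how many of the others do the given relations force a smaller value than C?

8

Directly below C: H, G, J, P.
One step further: D, K, N, F (8 so far).
No other element is forced below C by the given relations, so the count is 8.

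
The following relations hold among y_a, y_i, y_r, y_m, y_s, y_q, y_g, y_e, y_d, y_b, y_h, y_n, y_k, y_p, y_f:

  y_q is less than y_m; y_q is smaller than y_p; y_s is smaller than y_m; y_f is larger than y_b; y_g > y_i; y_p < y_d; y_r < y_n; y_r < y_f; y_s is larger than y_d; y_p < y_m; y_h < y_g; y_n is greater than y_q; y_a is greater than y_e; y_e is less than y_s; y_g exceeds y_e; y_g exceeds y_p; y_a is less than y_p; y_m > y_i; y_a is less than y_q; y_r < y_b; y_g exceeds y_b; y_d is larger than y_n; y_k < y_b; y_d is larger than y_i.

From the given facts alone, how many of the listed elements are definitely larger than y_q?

6

Directly above y_q: y_n, y_p, y_m.
One step further: y_d, y_g (5 so far).
One step further: y_s (6 so far).
No other element is forced above y_q by the given relations, so the count is 6.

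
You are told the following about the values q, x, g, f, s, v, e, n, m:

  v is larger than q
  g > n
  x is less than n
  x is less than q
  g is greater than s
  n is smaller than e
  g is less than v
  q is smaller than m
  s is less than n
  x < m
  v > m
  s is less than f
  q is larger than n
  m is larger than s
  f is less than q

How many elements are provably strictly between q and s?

2

The relations place s below q. An element lies strictly between them when it is forced above s and also forced below q.
Above s: {f, n, g, m, v, e}. Below q: {x, f, n}.
Intersection: {f, n} — 2.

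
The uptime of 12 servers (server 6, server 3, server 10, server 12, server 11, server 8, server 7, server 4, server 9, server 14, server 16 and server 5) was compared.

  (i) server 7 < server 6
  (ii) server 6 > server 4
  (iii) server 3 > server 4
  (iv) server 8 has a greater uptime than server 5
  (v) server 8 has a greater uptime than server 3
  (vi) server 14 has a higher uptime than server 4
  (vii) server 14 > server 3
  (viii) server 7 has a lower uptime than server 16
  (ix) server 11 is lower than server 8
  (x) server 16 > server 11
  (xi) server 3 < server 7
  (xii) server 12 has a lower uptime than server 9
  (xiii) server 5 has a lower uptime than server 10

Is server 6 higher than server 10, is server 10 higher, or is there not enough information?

undetermined

Following every chain through server 6: below server 6 we get server 4, server 3, server 7.
server 10 is not reached, and no chain runs the other way from server 10 to server 6.
So the given relations leave the order of server 6 and server 10 undetermined.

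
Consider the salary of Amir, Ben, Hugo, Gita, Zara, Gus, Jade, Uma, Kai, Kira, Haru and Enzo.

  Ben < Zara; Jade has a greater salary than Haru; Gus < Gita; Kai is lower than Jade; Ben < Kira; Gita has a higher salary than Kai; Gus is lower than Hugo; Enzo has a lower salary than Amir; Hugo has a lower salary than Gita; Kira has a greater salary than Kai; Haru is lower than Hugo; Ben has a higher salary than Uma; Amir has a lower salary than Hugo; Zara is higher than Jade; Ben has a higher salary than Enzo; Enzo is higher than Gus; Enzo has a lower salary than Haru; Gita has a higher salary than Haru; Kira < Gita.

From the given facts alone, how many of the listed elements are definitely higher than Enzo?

Directly above Enzo: Amir, Haru, Ben.
One step further: Kira, Hugo, Jade, Zara, Gita (8 so far).
Nothing else is reachable above Enzo; 8 in all.

8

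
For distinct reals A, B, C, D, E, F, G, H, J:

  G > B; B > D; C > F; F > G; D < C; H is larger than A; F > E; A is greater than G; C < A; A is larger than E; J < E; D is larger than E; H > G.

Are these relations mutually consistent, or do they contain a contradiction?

Every relation is compatible with J < E < D < B < G < F < C < A < H; the set is consistent.

consistent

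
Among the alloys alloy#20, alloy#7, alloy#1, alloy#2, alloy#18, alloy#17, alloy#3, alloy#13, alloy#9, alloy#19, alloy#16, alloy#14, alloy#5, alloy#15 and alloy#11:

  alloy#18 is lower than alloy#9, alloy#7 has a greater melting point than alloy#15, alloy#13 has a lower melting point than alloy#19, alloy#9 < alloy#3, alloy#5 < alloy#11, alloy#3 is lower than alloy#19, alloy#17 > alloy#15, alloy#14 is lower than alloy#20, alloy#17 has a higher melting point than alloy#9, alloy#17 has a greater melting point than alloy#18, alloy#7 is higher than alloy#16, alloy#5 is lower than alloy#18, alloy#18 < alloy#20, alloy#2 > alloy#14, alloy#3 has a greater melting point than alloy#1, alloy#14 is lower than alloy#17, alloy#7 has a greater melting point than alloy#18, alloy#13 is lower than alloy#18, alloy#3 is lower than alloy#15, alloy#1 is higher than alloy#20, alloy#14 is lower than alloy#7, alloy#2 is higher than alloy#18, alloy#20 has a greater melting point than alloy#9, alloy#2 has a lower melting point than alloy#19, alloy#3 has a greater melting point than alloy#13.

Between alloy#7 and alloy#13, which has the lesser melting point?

Link the given pairs in sequence: alloy#13 < alloy#18; alloy#18 < alloy#9; alloy#9 < alloy#20; alloy#20 < alloy#1; alloy#1 < alloy#3; alloy#3 < alloy#15; alloy#15 < alloy#7.
Chaining these gives alloy#13 < alloy#18 < alloy#9 < alloy#20 < alloy#1 < alloy#3 < alloy#15 < alloy#7.
So alloy#13 < alloy#7; alloy#13 is the lower of the two.

alloy#13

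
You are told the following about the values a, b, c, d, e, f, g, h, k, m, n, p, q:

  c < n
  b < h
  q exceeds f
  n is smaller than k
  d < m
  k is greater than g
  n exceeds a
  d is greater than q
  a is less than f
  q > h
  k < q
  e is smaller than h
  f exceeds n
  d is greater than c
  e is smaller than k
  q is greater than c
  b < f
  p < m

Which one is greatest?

m

Chaining downward from m: directly below it, p, d; then c, q; then h, k, f; then a, e, b, g, n.
That covers every other element, and nothing is given above m, so m is the greatest.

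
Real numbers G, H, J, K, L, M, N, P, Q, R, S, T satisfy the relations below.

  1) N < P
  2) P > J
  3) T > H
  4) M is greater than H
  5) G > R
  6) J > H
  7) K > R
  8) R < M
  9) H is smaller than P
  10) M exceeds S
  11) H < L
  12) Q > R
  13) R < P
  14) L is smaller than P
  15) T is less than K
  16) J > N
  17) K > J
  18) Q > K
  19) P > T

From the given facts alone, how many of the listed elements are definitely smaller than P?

6

The elements the relations force below P are N, H, R, J, L, T — no chain reaches any other.
That is 6.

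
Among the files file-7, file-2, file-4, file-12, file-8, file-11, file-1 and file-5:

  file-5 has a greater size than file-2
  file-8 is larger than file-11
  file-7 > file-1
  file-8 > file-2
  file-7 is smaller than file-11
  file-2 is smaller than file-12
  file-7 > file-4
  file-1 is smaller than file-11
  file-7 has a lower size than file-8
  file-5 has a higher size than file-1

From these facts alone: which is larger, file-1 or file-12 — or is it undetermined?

undetermined

Following every chain through file-1: above file-1 we get file-7, file-11, file-8, file-5.
file-12 is not reached, and no chain runs the other way from file-12 to file-1.
So the given relations leave the order of file-1 and file-12 undetermined.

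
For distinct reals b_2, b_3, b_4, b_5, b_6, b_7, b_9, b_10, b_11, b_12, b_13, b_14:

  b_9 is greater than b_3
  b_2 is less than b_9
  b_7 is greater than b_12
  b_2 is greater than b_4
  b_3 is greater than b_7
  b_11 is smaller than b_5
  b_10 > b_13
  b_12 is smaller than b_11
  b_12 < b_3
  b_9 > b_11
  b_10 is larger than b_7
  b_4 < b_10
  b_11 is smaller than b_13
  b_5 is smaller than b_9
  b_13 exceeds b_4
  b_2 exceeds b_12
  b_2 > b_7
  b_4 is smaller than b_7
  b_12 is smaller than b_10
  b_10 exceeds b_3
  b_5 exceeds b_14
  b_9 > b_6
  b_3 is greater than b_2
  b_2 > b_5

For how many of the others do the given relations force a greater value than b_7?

From b_7 the given relations immediately reach b_2, b_3, b_10.
From those, b_9 — 4 in total.
Nothing else is reachable above b_7; 4 in all.

4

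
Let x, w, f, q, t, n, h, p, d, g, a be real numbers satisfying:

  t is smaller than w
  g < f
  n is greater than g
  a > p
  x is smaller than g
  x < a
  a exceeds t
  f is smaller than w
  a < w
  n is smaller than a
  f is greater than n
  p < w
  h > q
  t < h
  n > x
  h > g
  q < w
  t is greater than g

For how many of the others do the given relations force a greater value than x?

From x the given relations immediately reach g, n, a.
From those, t, f, w, h — 7 in total.
Nothing else is reachable above x; 7 in all.

7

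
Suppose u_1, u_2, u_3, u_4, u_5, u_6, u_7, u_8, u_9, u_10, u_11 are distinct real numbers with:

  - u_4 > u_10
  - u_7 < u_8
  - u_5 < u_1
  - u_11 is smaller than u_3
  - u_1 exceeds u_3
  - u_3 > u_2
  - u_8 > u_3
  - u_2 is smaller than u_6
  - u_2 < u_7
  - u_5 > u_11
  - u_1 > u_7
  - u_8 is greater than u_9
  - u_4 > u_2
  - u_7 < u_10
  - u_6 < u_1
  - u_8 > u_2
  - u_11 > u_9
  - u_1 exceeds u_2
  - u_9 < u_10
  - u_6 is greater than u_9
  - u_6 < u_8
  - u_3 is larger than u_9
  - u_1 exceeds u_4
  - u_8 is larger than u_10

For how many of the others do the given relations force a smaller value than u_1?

The elements the relations force below u_1 are u_2, u_7, u_9, u_10, u_11, u_5, u_6, u_3, u_4 — no chain reaches any other.
That is 9.

9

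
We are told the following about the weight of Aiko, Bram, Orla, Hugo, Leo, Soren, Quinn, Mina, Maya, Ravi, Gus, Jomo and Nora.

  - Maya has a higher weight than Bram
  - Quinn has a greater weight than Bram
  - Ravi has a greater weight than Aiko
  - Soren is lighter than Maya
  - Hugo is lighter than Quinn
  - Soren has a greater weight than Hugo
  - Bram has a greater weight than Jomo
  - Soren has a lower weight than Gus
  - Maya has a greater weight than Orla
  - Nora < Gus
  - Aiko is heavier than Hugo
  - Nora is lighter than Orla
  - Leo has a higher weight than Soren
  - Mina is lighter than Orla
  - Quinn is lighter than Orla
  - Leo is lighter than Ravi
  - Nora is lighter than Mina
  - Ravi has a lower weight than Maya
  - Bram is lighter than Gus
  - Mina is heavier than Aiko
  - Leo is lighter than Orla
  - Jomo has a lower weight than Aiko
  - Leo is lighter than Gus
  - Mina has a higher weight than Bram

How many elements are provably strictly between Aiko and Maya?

Chaining upward from Aiko reaches: Ravi, Mina, Orla.
Chaining downward from Maya reaches: Jomo, Bram, Hugo, Quinn, Nora, Soren, Leo, Ravi, Mina, Orla.
Strictly between Aiko and Maya are those in both lists: Ravi, Mina, Orla — 3 elements.

3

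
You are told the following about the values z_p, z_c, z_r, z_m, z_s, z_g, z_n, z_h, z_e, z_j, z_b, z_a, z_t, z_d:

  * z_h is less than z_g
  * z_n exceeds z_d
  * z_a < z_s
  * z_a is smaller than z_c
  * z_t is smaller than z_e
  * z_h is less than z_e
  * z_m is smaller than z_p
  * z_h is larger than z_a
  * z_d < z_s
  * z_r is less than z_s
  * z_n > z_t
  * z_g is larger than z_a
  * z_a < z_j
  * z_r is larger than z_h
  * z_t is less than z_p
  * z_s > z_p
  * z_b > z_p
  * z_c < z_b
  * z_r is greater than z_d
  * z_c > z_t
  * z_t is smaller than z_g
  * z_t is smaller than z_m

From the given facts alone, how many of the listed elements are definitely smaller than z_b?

From z_b the given relations immediately reach z_c, z_p.
From those, z_t, z_m, z_a — 5 in total.
Nothing else is reachable below z_b; 5 in all.

5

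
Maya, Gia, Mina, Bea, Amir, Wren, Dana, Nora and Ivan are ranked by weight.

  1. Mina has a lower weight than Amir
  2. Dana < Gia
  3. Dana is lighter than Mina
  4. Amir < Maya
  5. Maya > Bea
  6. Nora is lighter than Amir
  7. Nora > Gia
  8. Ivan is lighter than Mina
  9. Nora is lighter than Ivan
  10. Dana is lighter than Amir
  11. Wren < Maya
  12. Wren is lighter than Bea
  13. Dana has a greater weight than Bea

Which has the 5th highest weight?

Nora

Chaining the given pairs: Wren < Bea < Dana < Gia < Nora < Ivan < Mina < Amir < Maya.
Counting 5 from the largest end gives Nora.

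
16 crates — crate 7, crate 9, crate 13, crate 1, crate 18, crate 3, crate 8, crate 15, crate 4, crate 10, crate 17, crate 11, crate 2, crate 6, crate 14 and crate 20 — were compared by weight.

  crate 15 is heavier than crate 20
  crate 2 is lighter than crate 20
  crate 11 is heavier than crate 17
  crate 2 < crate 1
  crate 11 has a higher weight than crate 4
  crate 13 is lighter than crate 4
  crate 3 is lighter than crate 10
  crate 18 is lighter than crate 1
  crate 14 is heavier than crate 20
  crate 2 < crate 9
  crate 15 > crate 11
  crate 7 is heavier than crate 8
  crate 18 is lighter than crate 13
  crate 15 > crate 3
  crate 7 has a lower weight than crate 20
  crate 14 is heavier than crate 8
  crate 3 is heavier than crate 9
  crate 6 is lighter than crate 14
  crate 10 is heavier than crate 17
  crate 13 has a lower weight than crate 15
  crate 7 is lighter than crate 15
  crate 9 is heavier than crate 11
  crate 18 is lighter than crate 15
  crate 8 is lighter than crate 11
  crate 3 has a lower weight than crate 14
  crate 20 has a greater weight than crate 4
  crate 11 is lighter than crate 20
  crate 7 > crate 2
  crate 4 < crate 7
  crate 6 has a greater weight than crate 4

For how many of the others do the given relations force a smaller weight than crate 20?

8

Directly below crate 20: crate 4, crate 2, crate 7, crate 11.
One step further: crate 13, crate 17, crate 8 (7 so far).
One step further: crate 18 (8 so far).
No other element is forced below crate 20 by the given relations, so the count is 8.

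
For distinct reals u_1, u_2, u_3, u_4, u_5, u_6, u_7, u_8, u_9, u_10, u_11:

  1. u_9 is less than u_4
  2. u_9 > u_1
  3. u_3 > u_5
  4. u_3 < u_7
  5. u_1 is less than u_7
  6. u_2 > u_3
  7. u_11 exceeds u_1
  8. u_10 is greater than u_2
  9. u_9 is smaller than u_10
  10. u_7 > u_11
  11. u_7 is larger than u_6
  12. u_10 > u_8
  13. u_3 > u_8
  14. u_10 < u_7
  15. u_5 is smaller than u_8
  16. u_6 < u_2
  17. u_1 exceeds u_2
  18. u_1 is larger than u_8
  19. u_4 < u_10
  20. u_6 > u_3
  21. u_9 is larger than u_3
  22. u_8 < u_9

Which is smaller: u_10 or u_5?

u_5

u_5 < u_8 < u_3 < u_6 < u_2 < u_1 < u_9 < u_4 < u_10, by transitivity through u_8, u_3, u_6, u_2, u_1, u_9, u_4.
So u_5 < u_10; u_5 is the smaller of the two.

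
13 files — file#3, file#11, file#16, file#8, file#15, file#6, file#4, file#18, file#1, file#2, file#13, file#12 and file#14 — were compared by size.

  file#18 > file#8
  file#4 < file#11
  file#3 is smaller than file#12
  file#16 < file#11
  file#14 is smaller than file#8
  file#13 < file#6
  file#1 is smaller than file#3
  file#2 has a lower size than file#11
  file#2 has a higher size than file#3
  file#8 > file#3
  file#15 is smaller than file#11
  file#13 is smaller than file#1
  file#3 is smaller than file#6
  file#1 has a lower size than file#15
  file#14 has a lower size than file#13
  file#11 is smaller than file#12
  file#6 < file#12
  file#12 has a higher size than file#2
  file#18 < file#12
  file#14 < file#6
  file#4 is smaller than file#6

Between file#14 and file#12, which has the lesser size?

file#14 < file#13 and file#13 < file#1 give file#14 < file#1.
Then file#1 < file#3 extends the chain to file#3.
Then file#3 < file#2 extends the chain to file#2.
Then file#2 < file#11 extends the chain to file#11.
Then file#11 < file#12 extends the chain to file#12.
So file#14 < file#12; file#14 is the smaller of the two.

file#14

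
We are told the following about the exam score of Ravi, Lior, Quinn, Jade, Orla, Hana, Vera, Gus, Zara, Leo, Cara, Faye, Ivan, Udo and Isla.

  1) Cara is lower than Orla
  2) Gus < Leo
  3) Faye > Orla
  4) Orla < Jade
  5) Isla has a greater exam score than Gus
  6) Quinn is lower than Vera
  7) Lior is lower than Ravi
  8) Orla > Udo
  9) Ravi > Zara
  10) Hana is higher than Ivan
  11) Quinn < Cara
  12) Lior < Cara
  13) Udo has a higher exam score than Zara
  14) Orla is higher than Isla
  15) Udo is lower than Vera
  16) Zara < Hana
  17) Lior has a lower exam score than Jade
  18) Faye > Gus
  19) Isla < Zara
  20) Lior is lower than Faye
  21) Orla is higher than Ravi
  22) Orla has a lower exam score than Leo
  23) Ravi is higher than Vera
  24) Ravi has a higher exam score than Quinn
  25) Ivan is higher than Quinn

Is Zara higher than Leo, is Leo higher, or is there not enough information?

Following the relations from Zara: Zara < Udo < Vera < Ravi < Orla < Leo.
So Leo is higher.

Leo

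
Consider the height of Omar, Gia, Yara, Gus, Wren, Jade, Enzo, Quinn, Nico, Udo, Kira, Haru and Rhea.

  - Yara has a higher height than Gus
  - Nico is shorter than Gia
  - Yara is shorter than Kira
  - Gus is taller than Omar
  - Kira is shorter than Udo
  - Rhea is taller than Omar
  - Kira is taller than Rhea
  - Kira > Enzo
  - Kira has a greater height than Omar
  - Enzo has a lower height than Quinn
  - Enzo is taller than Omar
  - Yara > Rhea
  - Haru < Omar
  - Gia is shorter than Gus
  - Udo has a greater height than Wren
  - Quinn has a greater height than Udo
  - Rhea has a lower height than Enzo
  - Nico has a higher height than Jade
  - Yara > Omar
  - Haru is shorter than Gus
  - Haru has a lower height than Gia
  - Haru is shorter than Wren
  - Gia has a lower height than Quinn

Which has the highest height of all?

Quinn

Chaining downward from Quinn: directly below it, Gia, Enzo, Udo; then Nico, Haru, Omar, Wren, Rhea, Kira; then Jade, Yara; then Gus.
That covers every other element, and nothing is given above Quinn, so Quinn is the highest height.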